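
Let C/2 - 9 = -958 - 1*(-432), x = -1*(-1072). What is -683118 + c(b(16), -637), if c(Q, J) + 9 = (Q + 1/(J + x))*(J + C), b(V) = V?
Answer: -102930692/145 ≈ -7.0987e+5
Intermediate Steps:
x = 1072
C = -1034 (C = 18 + 2*(-958 - 1*(-432)) = 18 + 2*(-958 + 432) = 18 + 2*(-526) = 18 - 1052 = -1034)
c(Q, J) = -9 + (-1034 + J)*(Q + 1/(1072 + J)) (c(Q, J) = -9 + (Q + 1/(J + 1072))*(J - 1034) = -9 + (Q + 1/(1072 + J))*(-1034 + J) = -9 + (-1034 + J)*(Q + 1/(1072 + J)))
-683118 + c(b(16), -637) = -683118 + (-10682 - 1108448*16 - 8*(-637) + 16*(-637)² + 38*(-637)*16)/(1072 - 637) = -683118 + (-10682 - 17735168 + 5096 + 16*405769 - 387296)/435 = -683118 + (-10682 - 17735168 + 5096 + 6492304 - 387296)/435 = -683118 + (1/435)*(-11635746) = -683118 - 3878582/145 = -102930692/145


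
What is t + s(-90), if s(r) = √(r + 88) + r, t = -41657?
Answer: -41747 + I*√2 ≈ -41747.0 + 1.4142*I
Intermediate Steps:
s(r) = r + √(88 + r) (s(r) = √(88 + r) + r = r + √(88 + r))
t + s(-90) = -41657 + (-90 + √(88 - 90)) = -41657 + (-90 + √(-2)) = -41657 + (-90 + I*√2) = -41747 + I*√2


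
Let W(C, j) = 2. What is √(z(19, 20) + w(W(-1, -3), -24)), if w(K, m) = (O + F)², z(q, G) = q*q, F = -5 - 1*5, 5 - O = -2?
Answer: √370 ≈ 19.235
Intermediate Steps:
O = 7 (O = 5 - 1*(-2) = 5 + 2 = 7)
F = -10 (F = -5 - 5 = -10)
z(q, G) = q²
w(K, m) = 9 (w(K, m) = (7 - 10)² = (-3)² = 9)
√(z(19, 20) + w(W(-1, -3), -24)) = √(19² + 9) = √(361 + 9) = √370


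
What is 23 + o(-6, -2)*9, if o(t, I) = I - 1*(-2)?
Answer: 23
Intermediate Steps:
o(t, I) = 2 + I (o(t, I) = I + 2 = 2 + I)
23 + o(-6, -2)*9 = 23 + (2 - 2)*9 = 23 + 0*9 = 23 + 0 = 23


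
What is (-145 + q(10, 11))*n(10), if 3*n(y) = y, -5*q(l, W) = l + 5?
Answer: -1480/3 ≈ -493.33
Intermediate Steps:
q(l, W) = -1 - l/5 (q(l, W) = -(l + 5)/5 = -(5 + l)/5 = -1 - l/5)
n(y) = y/3
(-145 + q(10, 11))*n(10) = (-145 + (-1 - 1/5*10))*((1/3)*10) = (-145 + (-1 - 2))*(10/3) = (-145 - 3)*(10/3) = -148*10/3 = -1480/3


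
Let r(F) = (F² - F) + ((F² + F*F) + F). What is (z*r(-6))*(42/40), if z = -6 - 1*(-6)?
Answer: 0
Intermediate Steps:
z = 0 (z = -6 + 6 = 0)
r(F) = 3*F² (r(F) = (F² - F) + ((F² + F²) + F) = (F² - F) + (2*F² + F) = (F² - F) + (F + 2*F²) = 3*F²)
(z*r(-6))*(42/40) = (0*(3*(-6)²))*(42/40) = (0*(3*36))*(42*(1/40)) = (0*108)*(21/20) = 0*(21/20) = 0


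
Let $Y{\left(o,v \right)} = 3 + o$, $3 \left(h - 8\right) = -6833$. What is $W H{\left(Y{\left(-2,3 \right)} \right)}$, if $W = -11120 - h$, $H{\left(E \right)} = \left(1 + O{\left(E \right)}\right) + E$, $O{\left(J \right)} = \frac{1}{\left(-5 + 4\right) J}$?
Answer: $- \frac{26551}{3} \approx -8850.3$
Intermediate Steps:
$h = - \frac{6809}{3}$ ($h = 8 + \frac{1}{3} \left(-6833\right) = 8 - \frac{6833}{3} = - \frac{6809}{3} \approx -2269.7$)
$O{\left(J \right)} = - \frac{1}{J}$ ($O{\left(J \right)} = \frac{1}{\left(-1\right) J} = - \frac{1}{J}$)
$H{\left(E \right)} = 1 + E - \frac{1}{E}$ ($H{\left(E \right)} = \left(1 - \frac{1}{E}\right) + E = 1 + E - \frac{1}{E}$)
$W = - \frac{26551}{3}$ ($W = -11120 - - \frac{6809}{3} = -11120 + \frac{6809}{3} = - \frac{26551}{3} \approx -8850.3$)
$W H{\left(Y{\left(-2,3 \right)} \right)} = - \frac{26551 \left(1 + \left(3 - 2\right) - \frac{1}{3 - 2}\right)}{3} = - \frac{26551 \left(1 + 1 - 1^{-1}\right)}{3} = - \frac{26551 \left(1 + 1 - 1\right)}{3} = \left(- \frac{26551}{3}\right) 1 = - \frac{26551}{3}$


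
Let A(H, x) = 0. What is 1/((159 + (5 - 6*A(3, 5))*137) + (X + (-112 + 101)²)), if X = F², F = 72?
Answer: 1/6149 ≈ 0.00016263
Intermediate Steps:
X = 5184 (X = 72² = 5184)
1/((159 + (5 - 6*A(3, 5))*137) + (X + (-112 + 101)²)) = 1/((159 + (5 - 6*0)*137) + (5184 + (-112 + 101)²)) = 1/((159 + (5 + 0)*137) + (5184 + (-11)²)) = 1/((159 + 5*137) + (5184 + 121)) = 1/((159 + 685) + 5305) = 1/(844 + 5305) = 1/6149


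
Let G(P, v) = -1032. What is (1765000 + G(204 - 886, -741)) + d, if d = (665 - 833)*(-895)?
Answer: 1914328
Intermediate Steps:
d = 150360 (d = -168*(-895) = 150360)
(1765000 + G(204 - 886, -741)) + d = (1765000 - 1032) + 150360 = 1763968 + 150360 = 1914328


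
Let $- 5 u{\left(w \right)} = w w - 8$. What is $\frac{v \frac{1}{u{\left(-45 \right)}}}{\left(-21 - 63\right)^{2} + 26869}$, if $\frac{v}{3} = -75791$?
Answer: $\frac{227373}{13685345} \approx 0.016614$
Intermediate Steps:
$v = -227373$ ($v = 3 \left(-75791\right) = -227373$)
$u{\left(w \right)} = \frac{8}{5} - \frac{w^{2}}{5}$ ($u{\left(w \right)} = - \frac{w w - 8}{5} = - \frac{w^{2} - 8}{5} = - \frac{-8 + w^{2}}{5} = \frac{8}{5} - \frac{w^{2}}{5}$)
$\frac{v \frac{1}{u{\left(-45 \right)}}}{\left(-21 - 63\right)^{2} + 26869} = \frac{\left(-227373\right) \frac{1}{\frac{8}{5} - \frac{\left(-45\right)^{2}}{5}}}{\left(-21 - 63\right)^{2} + 26869} = \frac{\left(-227373\right) \frac{1}{\frac{8}{5} - 405}}{\left(-84\right)^{2} + 26869} = \frac{\left(-227373\right) \frac{1}{\frac{8}{5} - 405}}{7056 + 26869} = \frac{\left(-227373\right) \frac{1}{- \frac{2017}{5}}}{33925} = \left(-227373\right) \left(- \frac{5}{2017}\right) \frac{1}{33925} = \frac{1136865}{2017} \cdot \frac{1}{33925} = \frac{227373}{13685345}$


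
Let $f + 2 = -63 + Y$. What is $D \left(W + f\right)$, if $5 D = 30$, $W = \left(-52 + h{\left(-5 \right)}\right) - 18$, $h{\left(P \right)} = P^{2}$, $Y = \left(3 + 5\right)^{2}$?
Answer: $-276$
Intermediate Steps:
$Y = 64$ ($Y = 8^{2} = 64$)
$W = -45$ ($W = \left(-52 + \left(-5\right)^{2}\right) - 18 = \left(-52 + 25\right) - 18 = -27 - 18 = -45$)
$D = 6$ ($D = \frac{1}{5} \cdot 30 = 6$)
$f = -1$ ($f = -2 + \left(-63 + 64\right) = -2 + 1 = -1$)
$D \left(W + f\right) = 6 \left(-45 - 1\right) = 6 \left(-46\right) = -276$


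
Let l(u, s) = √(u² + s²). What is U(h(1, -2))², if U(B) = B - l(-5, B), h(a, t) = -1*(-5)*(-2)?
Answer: 225 + 100*√5 ≈ 448.61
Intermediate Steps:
h(a, t) = -10 (h(a, t) = 5*(-2) = -10)
l(u, s) = √(s² + u²)
U(B) = B - √(25 + B²) (U(B) = B - √(B² + (-5)²) = B - √(B² + 25) = B - √(25 + B²))
U(h(1, -2))² = (-10 - √(25 + (-10)²))² = (-10 - √(25 + 100))² = (-10 - √125)² = (-10 - 5*√5)²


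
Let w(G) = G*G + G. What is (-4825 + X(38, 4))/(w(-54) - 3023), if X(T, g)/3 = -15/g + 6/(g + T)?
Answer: 135403/4508 ≈ 30.036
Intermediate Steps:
w(G) = G + G² (w(G) = G² + G = G + G²)
X(T, g) = -45/g + 18/(T + g) (X(T, g) = 3*(-15/g + 6/(g + T)) = 3*(-15/g + 6/(T + g)) = -45/g + 18/(T + g))
(-4825 + X(38, 4))/(w(-54) - 3023) = (-4825 + 9*(-5*38 - 3*4)/(4*(38 + 4)))/(-54*(1 - 54) - 3023) = (-4825 + 9*(¼)*(-190 - 12)/42)/(-54*(-53) - 3023) = (-4825 + 9*(¼)*(1/42)*(-202))/(2862 - 3023) = (-4825 - 303/28)/(-161) = -135403/28*(-1/161) = 135403/4508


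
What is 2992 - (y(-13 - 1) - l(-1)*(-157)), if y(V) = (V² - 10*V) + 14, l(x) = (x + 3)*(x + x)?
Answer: 3270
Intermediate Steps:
l(x) = 2*x*(3 + x) (l(x) = (3 + x)*(2*x) = 2*x*(3 + x))
y(V) = 14 + V² - 10*V
2992 - (y(-13 - 1) - l(-1)*(-157)) = 2992 - ((14 + (-13 - 1)² - 10*(-13 - 1)) - 2*(-1)*(3 - 1)*(-157)) = 2992 - ((14 + (-14)² - 10*(-14)) - 2*(-1)*2*(-157)) = 2992 - ((14 + 196 + 140) - (-4)*(-157)) = 2992 - (350 - 1*628) = 2992 - (350 - 628) = 2992 - 1*(-278) = 2992 + 278 = 3270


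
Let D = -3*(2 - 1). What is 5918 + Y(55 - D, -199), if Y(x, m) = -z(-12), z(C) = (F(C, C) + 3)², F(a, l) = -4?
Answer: 5917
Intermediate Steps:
D = -3 (D = -3*1 = -3)
z(C) = 1 (z(C) = (-4 + 3)² = (-1)² = 1)
Y(x, m) = -1 (Y(x, m) = -1*1 = -1)
5918 + Y(55 - D, -199) = 5918 - 1 = 5917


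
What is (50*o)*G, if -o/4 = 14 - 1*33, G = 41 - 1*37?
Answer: 15200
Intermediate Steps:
G = 4 (G = 41 - 37 = 4)
o = 76 (o = -4*(14 - 1*33) = -4*(14 - 33) = -4*(-19) = 76)
(50*o)*G = (50*76)*4 = 3800*4 = 15200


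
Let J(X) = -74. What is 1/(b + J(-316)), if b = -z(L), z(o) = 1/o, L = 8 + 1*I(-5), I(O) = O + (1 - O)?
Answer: -9/667 ≈ -0.013493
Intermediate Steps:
I(O) = 1
L = 9 (L = 8 + 1*1 = 8 + 1 = 9)
b = -⅑ (b = -1/9 = -1*⅑ = -⅑ ≈ -0.11111)
1/(b + J(-316)) = 1/(-⅑ - 74) = 1/(-667/9) = -9/667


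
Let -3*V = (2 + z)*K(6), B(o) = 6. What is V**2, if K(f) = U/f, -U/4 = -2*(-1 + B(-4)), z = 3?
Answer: 10000/81 ≈ 123.46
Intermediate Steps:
U = 40 (U = -(-8)*(-1 + 6) = -(-8)*5 = -4*(-10) = 40)
K(f) = 40/f
V = -100/9 (V = -(2 + 3)*40/6/3 = -5*40*(1/6)/3 = -5*20/(3*3) = -1/3*100/3 = -100/9 ≈ -11.111)
V**2 = (-100/9)**2 = 10000/81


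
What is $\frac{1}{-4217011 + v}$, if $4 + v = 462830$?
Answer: $- \frac{1}{3754185} \approx -2.6637 \cdot 10^{-7}$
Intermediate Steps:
$v = 462826$ ($v = -4 + 462830 = 462826$)
$\frac{1}{-4217011 + v} = \frac{1}{-4217011 + 462826} = \frac{1}{-3754185} = - \frac{1}{3754185}$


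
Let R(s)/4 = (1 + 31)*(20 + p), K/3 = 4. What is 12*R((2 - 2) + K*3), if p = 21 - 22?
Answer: 29184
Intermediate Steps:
K = 12 (K = 3*4 = 12)
p = -1
R(s) = 2432 (R(s) = 4*((1 + 31)*(20 - 1)) = 4*(32*19) = 4*608 = 2432)
12*R((2 - 2) + K*3) = 12*2432 = 29184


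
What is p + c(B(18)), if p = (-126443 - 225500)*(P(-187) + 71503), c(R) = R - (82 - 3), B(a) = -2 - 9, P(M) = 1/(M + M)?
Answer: -9411702324763/374 ≈ -2.5165e+10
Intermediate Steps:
P(M) = 1/(2*M)
B(a) = -11
c(R) = -79 + R (c(R) = R - 1*79 = R - 79 = -79 + R)
p = -9411702291103/374 (p = (-126443 - 225500)*((½)/(-187) + 71503) = -351943*((½)*(-1/187) + 71503) = -351943*(-1/374 + 71503) = -351943*26742121/374 = -9411702291103/374 ≈ -2.5165e+10)
p + c(B(18)) = -9411702291103/374 + (-79 - 11) = -9411702291103/374 - 90 = -9411702324763/374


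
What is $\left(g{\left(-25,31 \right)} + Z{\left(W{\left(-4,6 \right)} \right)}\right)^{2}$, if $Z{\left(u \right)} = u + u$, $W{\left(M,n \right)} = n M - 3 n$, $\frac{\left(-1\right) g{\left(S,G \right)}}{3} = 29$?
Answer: $29241$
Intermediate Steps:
$g{\left(S,G \right)} = -87$ ($g{\left(S,G \right)} = \left(-3\right) 29 = -87$)
$W{\left(M,n \right)} = - 3 n + M n$ ($W{\left(M,n \right)} = M n - 3 n = - 3 n + M n$)
$Z{\left(u \right)} = 2 u$
$\left(g{\left(-25,31 \right)} + Z{\left(W{\left(-4,6 \right)} \right)}\right)^{2} = \left(-87 + 2 \cdot 6 \left(-3 - 4\right)\right)^{2} = \left(-87 + 2 \cdot 6 \left(-7\right)\right)^{2} = \left(-87 + 2 \left(-42\right)\right)^{2} = \left(-87 - 84\right)^{2} = \left(-171\right)^{2} = 29241$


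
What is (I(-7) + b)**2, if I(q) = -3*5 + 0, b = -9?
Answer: 576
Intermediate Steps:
I(q) = -15 (I(q) = -15 + 0 = -15)
(I(-7) + b)**2 = (-15 - 9)**2 = (-24)**2 = 576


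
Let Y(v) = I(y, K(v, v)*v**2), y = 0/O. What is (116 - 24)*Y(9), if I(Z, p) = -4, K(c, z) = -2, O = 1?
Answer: -368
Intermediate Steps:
y = 0 (y = 0/1 = 0*1 = 0)
Y(v) = -4
(116 - 24)*Y(9) = (116 - 24)*(-4) = 92*(-4) = -368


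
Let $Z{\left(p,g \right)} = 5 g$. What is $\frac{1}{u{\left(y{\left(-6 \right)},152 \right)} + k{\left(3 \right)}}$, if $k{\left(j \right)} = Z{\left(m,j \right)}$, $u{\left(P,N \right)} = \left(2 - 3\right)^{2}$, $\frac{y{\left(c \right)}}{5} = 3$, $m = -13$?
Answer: $\frac{1}{16} \approx 0.0625$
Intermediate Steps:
$y{\left(c \right)} = 15$ ($y{\left(c \right)} = 5 \cdot 3 = 15$)
$u{\left(P,N \right)} = 1$ ($u{\left(P,N \right)} = \left(-1\right)^{2} = 1$)
$k{\left(j \right)} = 5 j$
$\frac{1}{u{\left(y{\left(-6 \right)},152 \right)} + k{\left(3 \right)}} = \frac{1}{1 + 5 \cdot 3} = \frac{1}{1 + 15} = \frac{1}{16}$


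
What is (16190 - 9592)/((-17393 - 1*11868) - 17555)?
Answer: -3299/23408 ≈ -0.14093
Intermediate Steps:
(16190 - 9592)/((-17393 - 1*11868) - 17555) = 6598/((-17393 - 11868) - 17555) = 6598/(-29261 - 17555) = 6598/(-46816) = 6598*(-1/46816) = -3299/23408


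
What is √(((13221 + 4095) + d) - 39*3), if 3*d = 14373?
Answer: √21990 ≈ 148.29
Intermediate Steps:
d = 4791 (d = (⅓)*14373 = 4791)
√(((13221 + 4095) + d) - 39*3) = √(((13221 + 4095) + 4791) - 39*3) = √((17316 + 4791) - 117) = √(22107 - 117) = √21990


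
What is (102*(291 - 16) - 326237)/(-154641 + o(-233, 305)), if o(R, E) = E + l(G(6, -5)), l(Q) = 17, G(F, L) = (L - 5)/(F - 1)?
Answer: 298187/154319 ≈ 1.9323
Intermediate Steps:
G(F, L) = (-5 + L)/(-1 + F)
o(R, E) = 17 + E (o(R, E) = E + 17 = 17 + E)
(102*(291 - 16) - 326237)/(-154641 + o(-233, 305)) = (102*(291 - 16) - 326237)/(-154641 + (17 + 305)) = (102*275 - 326237)/(-154641 + 322) = (28050 - 326237)/(-154319) = -298187*(-1/154319) = 298187/154319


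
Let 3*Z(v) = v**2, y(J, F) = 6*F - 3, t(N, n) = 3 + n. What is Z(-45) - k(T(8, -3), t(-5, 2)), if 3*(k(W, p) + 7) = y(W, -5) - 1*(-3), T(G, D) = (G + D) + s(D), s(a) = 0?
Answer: 692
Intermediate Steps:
y(J, F) = -3 + 6*F
T(G, D) = D + G (T(G, D) = (G + D) + 0 = (D + G) + 0 = D + G)
k(W, p) = -17 (k(W, p) = -7 + ((-3 + 6*(-5)) - 1*(-3))/3 = -7 + ((-3 - 30) + 3)/3 = -7 + (-33 + 3)/3 = -7 + (1/3)*(-30) = -7 - 10 = -17)
Z(v) = v**2/3
Z(-45) - k(T(8, -3), t(-5, 2)) = (1/3)*(-45)**2 - 1*(-17) = (1/3)*2025 + 17 = 675 + 17 = 692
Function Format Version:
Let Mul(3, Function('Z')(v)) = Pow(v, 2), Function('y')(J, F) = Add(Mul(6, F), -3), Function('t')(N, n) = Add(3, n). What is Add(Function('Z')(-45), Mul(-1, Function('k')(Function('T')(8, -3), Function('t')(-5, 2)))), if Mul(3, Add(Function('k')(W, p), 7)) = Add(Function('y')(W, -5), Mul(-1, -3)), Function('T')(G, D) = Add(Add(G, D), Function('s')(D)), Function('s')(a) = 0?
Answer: 692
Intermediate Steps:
Function('y')(J, F) = Add(-3, Mul(6, F))
Function('T')(G, D) = Add(D, G) (Function('T')(G, D) = Add(Add(G, D), 0) = Add(Add(D, G), 0) = Add(D, G))
Function('k')(W, p) = -17 (Function('k')(W, p) = Add(-7, Mul(Rational(1, 3), Add(Add(-3, Mul(6, -5)), Mul(-1, -3)))) = Add(-7, Mul(Rational(1, 3), Add(Add(-3, -30), 3))) = Add(-7, Mul(Rational(1, 3), Add(-33, 3))) = Add(-7, Mul(Rational(1, 3), -30)) = Add(-7, -10) = -17)
Function('Z')(v) = Mul(Rational(1, 3), Pow(v, 2))
Add(Function('Z')(-45), Mul(-1, Function('k')(Function('T')(8, -3), Function('t')(-5, 2)))) = Add(Mul(Rational(1, 3), Pow(-45, 2)), Mul(-1, -17)) = Add(Mul(Rational(1, 3), 2025), 17) = Add(675, 17) = 692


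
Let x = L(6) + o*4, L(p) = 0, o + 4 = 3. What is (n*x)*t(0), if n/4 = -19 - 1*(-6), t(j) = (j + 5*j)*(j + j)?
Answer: 0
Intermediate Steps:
o = -1 (o = -4 + 3 = -1)
t(j) = 12*j² (t(j) = (6*j)*(2*j) = 12*j²)
n = -52 (n = 4*(-19 - 1*(-6)) = 4*(-19 + 6) = 4*(-13) = -52)
x = -4 (x = 0 - 1*4 = 0 - 4 = -4)
(n*x)*t(0) = (-52*(-4))*(12*0²) = 208*(12*0) = 208*0 = 0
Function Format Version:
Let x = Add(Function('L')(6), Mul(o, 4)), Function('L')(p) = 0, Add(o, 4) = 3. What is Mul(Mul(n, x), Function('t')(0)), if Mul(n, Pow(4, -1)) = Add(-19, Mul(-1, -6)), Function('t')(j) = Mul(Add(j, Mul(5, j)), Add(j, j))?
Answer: 0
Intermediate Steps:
o = -1 (o = Add(-4, 3) = -1)
Function('t')(j) = Mul(12, Pow(j, 2)) (Function('t')(j) = Mul(Mul(6, j), Mul(2, j)) = Mul(12, Pow(j, 2)))
n = -52 (n = Mul(4, Add(-19, Mul(-1, -6))) = Mul(4, Add(-19, 6)) = Mul(4, -13) = -52)
x = -4 (x = Add(0, Mul(-1, 4)) = Add(0, -4) = -4)
Mul(Mul(n, x), Function('t')(0)) = Mul(Mul(-52, -4), Mul(12, Pow(0, 2))) = Mul(208, Mul(12, 0)) = Mul(208, 0) = 0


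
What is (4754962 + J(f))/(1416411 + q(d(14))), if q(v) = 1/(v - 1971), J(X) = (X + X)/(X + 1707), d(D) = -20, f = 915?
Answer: 4137136129709/1232372469100 ≈ 3.3570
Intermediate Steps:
J(X) = 2*X/(1707 + X) (J(X) = (2*X)/(1707 + X) = 2*X/(1707 + X))
q(v) = 1/(-1971 + v)
(4754962 + J(f))/(1416411 + q(d(14))) = (4754962 + 2*915/(1707 + 915))/(1416411 + 1/(-1971 - 20)) = (4754962 + 2*915/2622)/(1416411 + 1/(-1991)) = (4754962 + 2*915*(1/2622))/(1416411 - 1/1991) = (4754962 + 305/437)/(2820074300/1991) = (2077918699/437)*(1991/2820074300) = 4137136129709/1232372469100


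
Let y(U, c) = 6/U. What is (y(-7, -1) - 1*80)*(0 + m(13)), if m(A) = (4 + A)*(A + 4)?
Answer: -163574/7 ≈ -23368.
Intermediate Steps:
m(A) = (4 + A)**2 (m(A) = (4 + A)*(4 + A) = (4 + A)**2)
(y(-7, -1) - 1*80)*(0 + m(13)) = (6/(-7) - 1*80)*(0 + (4 + 13)**2) = (6*(-1/7) - 80)*(0 + 17**2) = (-6/7 - 80)*(0 + 289) = -566/7*289 = -163574/7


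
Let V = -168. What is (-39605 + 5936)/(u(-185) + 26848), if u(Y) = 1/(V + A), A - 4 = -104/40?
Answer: -3116253/2484931 ≈ -1.2541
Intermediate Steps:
A = 7/5 (A = 4 - 104/40 = 4 - 104*1/40 = 4 - 13/5 = 7/5 ≈ 1.4000)
u(Y) = -5/833 (u(Y) = 1/(-168 + 7/5) = 1/(-833/5) = -5/833)
(-39605 + 5936)/(u(-185) + 26848) = (-39605 + 5936)/(-5/833 + 26848) = -33669/22364379/833 = -33669*833/22364379 = -3116253/2484931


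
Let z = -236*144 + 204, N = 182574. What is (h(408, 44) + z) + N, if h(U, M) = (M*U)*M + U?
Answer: 939090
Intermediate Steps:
h(U, M) = U + U*M² (h(U, M) = U*M² + U = U + U*M²)
z = -33780 (z = -33984 + 204 = -33780)
(h(408, 44) + z) + N = (408*(1 + 44²) - 33780) + 182574 = (408*(1 + 1936) - 33780) + 182574 = (408*1937 - 33780) + 182574 = (790296 - 33780) + 182574 = 756516 + 182574 = 939090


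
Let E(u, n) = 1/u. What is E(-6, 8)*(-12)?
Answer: 2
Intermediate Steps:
E(-6, 8)*(-12) = -12/(-6) = -⅙*(-12) = 2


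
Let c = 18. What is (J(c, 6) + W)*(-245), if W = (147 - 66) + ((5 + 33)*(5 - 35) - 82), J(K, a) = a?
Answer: 278075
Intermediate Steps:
W = -1141 (W = 81 + (38*(-30) - 82) = 81 + (-1140 - 82) = 81 - 1222 = -1141)
(J(c, 6) + W)*(-245) = (6 - 1141)*(-245) = -1135*(-245) = 278075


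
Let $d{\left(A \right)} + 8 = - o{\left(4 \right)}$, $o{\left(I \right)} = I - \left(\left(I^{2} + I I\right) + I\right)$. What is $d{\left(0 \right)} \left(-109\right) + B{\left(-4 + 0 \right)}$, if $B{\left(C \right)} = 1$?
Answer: $-2615$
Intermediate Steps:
$o{\left(I \right)} = - 2 I^{2}$ ($o{\left(I \right)} = I - \left(\left(I^{2} + I^{2}\right) + I\right) = I - \left(2 I^{2} + I\right) = I - \left(I + 2 I^{2}\right) = - 2 I^{2}$)
$d{\left(A \right)} = 24$ ($d{\left(A \right)} = -8 - - 2 \cdot 4^{2} = -8 - \left(-2\right) 16 = -8 - -32 = -8 + 32 = 24$)
$d{\left(0 \right)} \left(-109\right) + B{\left(-4 + 0 \right)} = 24 \left(-109\right) + 1 = -2616 + 1 = -2615$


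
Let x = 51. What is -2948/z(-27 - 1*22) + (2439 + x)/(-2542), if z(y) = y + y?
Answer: 1812449/62279 ≈ 29.102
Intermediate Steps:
z(y) = 2*y
-2948/z(-27 - 1*22) + (2439 + x)/(-2542) = -2948*1/(2*(-27 - 1*22)) + (2439 + 51)/(-2542) = -2948*1/(2*(-27 - 22)) + 2490*(-1/2542) = -2948/(2*(-49)) - 1245/1271 = -2948/(-98) - 1245/1271 = -2948*(-1/98) - 1245/1271 = 1474/49 - 1245/1271 = 1812449/62279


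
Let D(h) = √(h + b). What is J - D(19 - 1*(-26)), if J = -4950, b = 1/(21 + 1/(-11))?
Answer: -4950 - √2383030/230 ≈ -4956.7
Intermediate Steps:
b = 11/230 (b = 1/(21 - 1/11) = 1/(230/11) = 11/230 ≈ 0.047826)
D(h) = √(11/230 + h) (D(h) = √(h + 11/230) = √(11/230 + h))
J - D(19 - 1*(-26)) = -4950 - √(2530 + 52900*(19 - 1*(-26)))/230 = -4950 - √(2530 + 52900*(19 + 26))/230 = -4950 - √(2530 + 52900*45)/230 = -4950 - √(2530 + 2380500)/230 = -4950 - √2383030/230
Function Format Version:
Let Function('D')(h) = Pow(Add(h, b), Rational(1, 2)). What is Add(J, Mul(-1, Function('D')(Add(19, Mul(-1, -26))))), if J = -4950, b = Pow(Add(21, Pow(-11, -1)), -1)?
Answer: Add(-4950, Mul(Rational(-1, 230), Pow(2383030, Rational(1, 2)))) ≈ -4956.7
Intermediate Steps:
b = Rational(11, 230) (b = Pow(Add(21, Rational(-1, 11)), -1) = Pow(Rational(230, 11), -1) = Rational(11, 230) ≈ 0.047826)
Function('D')(h) = Pow(Add(Rational(11, 230), h), Rational(1, 2)) (Function('D')(h) = Pow(Add(h, Rational(11, 230)), Rational(1, 2)) = Pow(Add(Rational(11, 230), h), Rational(1, 2)))
Add(J, Mul(-1, Function('D')(Add(19, Mul(-1, -26))))) = Add(-4950, Mul(-1, Mul(Rational(1, 230), Pow(Add(2530, Mul(52900, Add(19, Mul(-1, -26)))), Rational(1, 2))))) = Add(-4950, Mul(-1, Mul(Rational(1, 230), Pow(Add(2530, Mul(52900, Add(19, 26))), Rational(1, 2))))) = Add(-4950, Mul(-1, Mul(Rational(1, 230), Pow(Add(2530, Mul(52900, 45)), Rational(1, 2))))) = Add(-4950, Mul(-1, Mul(Rational(1, 230), Pow(Add(2530, 2380500), Rational(1, 2))))) = Add(-4950, Mul(-1, Mul(Rational(1, 230), Pow(2383030, Rational(1, 2))))) = Add(-4950, Mul(Rational(-1, 230), Pow(2383030, Rational(1, 2))))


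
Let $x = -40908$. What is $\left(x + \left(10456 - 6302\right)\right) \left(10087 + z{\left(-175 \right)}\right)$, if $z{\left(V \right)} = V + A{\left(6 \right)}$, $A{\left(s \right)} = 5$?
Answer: $-364489418$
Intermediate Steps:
$z{\left(V \right)} = 5 + V$ ($z{\left(V \right)} = V + 5 = 5 + V$)
$\left(x + \left(10456 - 6302\right)\right) \left(10087 + z{\left(-175 \right)}\right) = \left(-40908 + \left(10456 - 6302\right)\right) \left(10087 + \left(5 - 175\right)\right) = \left(-40908 + \left(10456 - 6302\right)\right) \left(10087 - 170\right) = \left(-40908 + 4154\right) 9917 = \left(-36754\right) 9917 = -364489418$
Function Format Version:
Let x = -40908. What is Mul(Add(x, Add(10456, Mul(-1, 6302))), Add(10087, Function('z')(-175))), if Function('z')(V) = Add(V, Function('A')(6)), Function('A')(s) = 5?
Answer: -364489418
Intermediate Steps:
Function('z')(V) = Add(5, V) (Function('z')(V) = Add(V, 5) = Add(5, V))
Mul(Add(x, Add(10456, Mul(-1, 6302))), Add(10087, Function('z')(-175))) = Mul(Add(-40908, Add(10456, Mul(-1, 6302))), Add(10087, Add(5, -175))) = Mul(Add(-40908, Add(10456, -6302)), Add(10087, -170)) = Mul(Add(-40908, 4154), 9917) = Mul(-36754, 9917) = -364489418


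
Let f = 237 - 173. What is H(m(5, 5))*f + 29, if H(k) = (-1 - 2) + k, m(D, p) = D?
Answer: 157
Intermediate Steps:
f = 64
H(k) = -3 + k
H(m(5, 5))*f + 29 = (-3 + 5)*64 + 29 = 2*64 + 29 = 128 + 29 = 157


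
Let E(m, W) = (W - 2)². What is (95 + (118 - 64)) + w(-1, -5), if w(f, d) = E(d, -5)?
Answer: 198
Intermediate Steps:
E(m, W) = (-2 + W)²
w(f, d) = 49 (w(f, d) = (-2 - 5)² = (-7)² = 49)
(95 + (118 - 64)) + w(-1, -5) = (95 + (118 - 64)) + 49 = (95 + 54) + 49 = 149 + 49 = 198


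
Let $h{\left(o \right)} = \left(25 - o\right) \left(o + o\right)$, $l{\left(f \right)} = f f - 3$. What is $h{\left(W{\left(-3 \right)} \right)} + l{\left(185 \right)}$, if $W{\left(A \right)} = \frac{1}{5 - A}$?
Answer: $\frac{1095303}{32} \approx 34228.0$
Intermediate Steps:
$l{\left(f \right)} = -3 + f^{2}$ ($l{\left(f \right)} = f^{2} - 3 = -3 + f^{2}$)
$h{\left(o \right)} = 2 o \left(25 - o\right)$ ($h{\left(o \right)} = \left(25 - o\right) 2 o = 2 o \left(25 - o\right)$)
$h{\left(W{\left(-3 \right)} \right)} + l{\left(185 \right)} = 2 \left(- \frac{1}{-5 - 3}\right) \left(25 - - \frac{1}{-5 - 3}\right) - \left(3 - 185^{2}\right) = 2 \left(- \frac{1}{-8}\right) \left(25 - - \frac{1}{-8}\right) + \left(-3 + 34225\right) = 2 \left(\left(-1\right) \left(- \frac{1}{8}\right)\right) \left(25 - \left(-1\right) \left(- \frac{1}{8}\right)\right) + 34222 = 2 \cdot \frac{1}{8} \left(25 - \frac{1}{8}\right) + 34222 = 2 \cdot \frac{1}{8} \cdot \frac{199}{8} + 34222 = \frac{199}{32} + 34222 = \frac{1095303}{32}$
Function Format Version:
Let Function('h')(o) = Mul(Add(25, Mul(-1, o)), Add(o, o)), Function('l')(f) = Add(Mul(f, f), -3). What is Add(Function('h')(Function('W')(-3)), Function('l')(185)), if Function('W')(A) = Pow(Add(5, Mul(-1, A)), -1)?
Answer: Rational(1095303, 32) ≈ 34228.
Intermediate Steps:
Function('l')(f) = Add(-3, Pow(f, 2)) (Function('l')(f) = Add(Pow(f, 2), -3) = Add(-3, Pow(f, 2)))
Function('h')(o) = Mul(2, o, Add(25, Mul(-1, o))) (Function('h')(o) = Mul(Add(25, Mul(-1, o)), Mul(2, o)) = Mul(2, o, Add(25, Mul(-1, o))))
Add(Function('h')(Function('W')(-3)), Function('l')(185)) = Add(Mul(2, Mul(-1, Pow(Add(-5, -3), -1)), Add(25, Mul(-1, Mul(-1, Pow(Add(-5, -3), -1))))), Add(-3, Pow(185, 2))) = Add(Mul(2, Mul(-1, Pow(-8, -1)), Add(25, Mul(-1, Mul(-1, Pow(-8, -1))))), Add(-3, 34225)) = Add(Mul(2, Mul(-1, Rational(-1, 8)), Add(25, Mul(-1, Mul(-1, Rational(-1, 8))))), 34222) = Add(Mul(2, Rational(1, 8), Add(25, Mul(-1, Rational(1, 8)))), 34222) = Add(Mul(2, Rational(1, 8), Add(25, Rational(-1, 8))), 34222) = Add(Mul(2, Rational(1, 8), Rational(199, 8)), 34222) = Add(Rational(199, 32), 34222) = Rational(1095303, 32)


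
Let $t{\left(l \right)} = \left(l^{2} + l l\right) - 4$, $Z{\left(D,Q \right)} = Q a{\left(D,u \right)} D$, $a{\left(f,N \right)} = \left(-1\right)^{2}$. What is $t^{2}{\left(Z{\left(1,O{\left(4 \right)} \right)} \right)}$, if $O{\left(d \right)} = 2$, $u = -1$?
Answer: $16$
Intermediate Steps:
$a{\left(f,N \right)} = 1$
$Z{\left(D,Q \right)} = D Q$ ($Z{\left(D,Q \right)} = Q 1 D = Q D = D Q$)
$t{\left(l \right)} = -4 + 2 l^{2}$ ($t{\left(l \right)} = \left(l^{2} + l^{2}\right) - 4 = 2 l^{2} - 4 = -4 + 2 l^{2}$)
$t^{2}{\left(Z{\left(1,O{\left(4 \right)} \right)} \right)} = \left(-4 + 2 \left(1 \cdot 2\right)^{2}\right)^{2} = \left(-4 + 2 \cdot 2^{2}\right)^{2} = \left(-4 + 2 \cdot 4\right)^{2} = \left(-4 + 8\right)^{2} = 4^{2} = 16$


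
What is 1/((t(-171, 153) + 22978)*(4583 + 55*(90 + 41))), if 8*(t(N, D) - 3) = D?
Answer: 2/542250947 ≈ 3.6883e-9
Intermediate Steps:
t(N, D) = 3 + D/8
1/((t(-171, 153) + 22978)*(4583 + 55*(90 + 41))) = 1/(((3 + (1/8)*153) + 22978)*(4583 + 55*(90 + 41))) = 1/(((3 + 153/8) + 22978)*(4583 + 55*131)) = 1/((177/8 + 22978)*(4583 + 7205)) = 1/((184001/8)*11788) = 1/(542250947/2) = 2/542250947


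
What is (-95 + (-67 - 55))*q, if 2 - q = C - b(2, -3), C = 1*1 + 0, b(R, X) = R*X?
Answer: 1085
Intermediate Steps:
C = 1 (C = 1 + 0 = 1)
q = -5 (q = 2 - (1 - 2*(-3)) = 2 - (1 - 1*(-6)) = 2 - (1 + 6) = 2 - 1*7 = 2 - 7 = -5)
(-95 + (-67 - 55))*q = (-95 + (-67 - 55))*(-5) = (-95 - 122)*(-5) = -217*(-5) = 1085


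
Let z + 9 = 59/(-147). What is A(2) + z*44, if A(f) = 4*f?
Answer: -59632/147 ≈ -405.66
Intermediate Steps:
z = -1382/147 (z = -9 + 59/(-147) = -9 + 59*(-1/147) = -9 - 59/147 = -1382/147 ≈ -9.4014)
A(2) + z*44 = 4*2 - 1382/147*44 = 8 - 60808/147 = -59632/147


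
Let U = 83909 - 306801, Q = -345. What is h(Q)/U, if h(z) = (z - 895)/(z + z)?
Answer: -31/3844887 ≈ -8.0626e-6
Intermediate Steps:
U = -222892
h(z) = (-895 + z)/(2*z) (h(z) = (-895 + z)/((2*z)) = (-895 + z)*(1/(2*z)) = (-895 + z)/(2*z))
h(Q)/U = ((½)*(-895 - 345)/(-345))/(-222892) = ((½)*(-1/345)*(-1240))*(-1/222892) = (124/69)*(-1/222892) = -31/3844887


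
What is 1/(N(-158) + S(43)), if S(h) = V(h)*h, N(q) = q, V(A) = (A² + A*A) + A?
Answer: 1/160705 ≈ 6.2226e-6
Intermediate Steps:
V(A) = A + 2*A² (V(A) = (A² + A²) + A = 2*A² + A = A + 2*A²)
S(h) = h²*(1 + 2*h) (S(h) = (h*(1 + 2*h))*h = h²*(1 + 2*h))
1/(N(-158) + S(43)) = 1/(-158 + 43²*(1 + 2*43)) = 1/(-158 + 1849*(1 + 86)) = 1/(-158 + 1849*87) = 1/(-158 + 160863) = 1/160705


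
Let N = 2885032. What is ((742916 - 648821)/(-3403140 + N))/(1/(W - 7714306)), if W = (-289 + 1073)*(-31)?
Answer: 364082253975/259054 ≈ 1.4054e+6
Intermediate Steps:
W = -24304 (W = 784*(-31) = -24304)
((742916 - 648821)/(-3403140 + N))/(1/(W - 7714306)) = ((742916 - 648821)/(-3403140 + 2885032))/(1/(-24304 - 7714306)) = (94095/(-518108))/(1/(-7738610)) = (94095*(-1/518108))/(-1/7738610) = -94095/518108*(-7738610) = 364082253975/259054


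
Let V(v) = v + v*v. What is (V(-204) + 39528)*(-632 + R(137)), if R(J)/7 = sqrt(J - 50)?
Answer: -51154080 + 566580*sqrt(87) ≈ -4.5869e+7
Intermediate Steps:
R(J) = 7*sqrt(-50 + J) (R(J) = 7*sqrt(J - 50) = 7*sqrt(-50 + J))
V(v) = v + v**2
(V(-204) + 39528)*(-632 + R(137)) = (-204*(1 - 204) + 39528)*(-632 + 7*sqrt(-50 + 137)) = (-204*(-203) + 39528)*(-632 + 7*sqrt(87)) = (41412 + 39528)*(-632 + 7*sqrt(87)) = 80940*(-632 + 7*sqrt(87)) = -51154080 + 566580*sqrt(87)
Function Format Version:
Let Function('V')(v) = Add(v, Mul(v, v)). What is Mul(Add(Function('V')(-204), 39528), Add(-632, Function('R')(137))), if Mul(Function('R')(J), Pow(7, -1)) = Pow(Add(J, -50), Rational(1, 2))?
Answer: Add(-51154080, Mul(566580, Pow(87, Rational(1, 2)))) ≈ -4.5869e+7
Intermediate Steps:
Function('R')(J) = Mul(7, Pow(Add(-50, J), Rational(1, 2))) (Function('R')(J) = Mul(7, Pow(Add(J, -50), Rational(1, 2))) = Mul(7, Pow(Add(-50, J), Rational(1, 2))))
Function('V')(v) = Add(v, Pow(v, 2))
Mul(Add(Function('V')(-204), 39528), Add(-632, Function('R')(137))) = Mul(Add(Mul(-204, Add(1, -204)), 39528), Add(-632, Mul(7, Pow(Add(-50, 137), Rational(1, 2))))) = Mul(Add(Mul(-204, -203), 39528), Add(-632, Mul(7, Pow(87, Rational(1, 2))))) = Mul(Add(41412, 39528), Add(-632, Mul(7, Pow(87, Rational(1, 2))))) = Mul(80940, Add(-632, Mul(7, Pow(87, Rational(1, 2))))) = Add(-51154080, Mul(566580, Pow(87, Rational(1, 2))))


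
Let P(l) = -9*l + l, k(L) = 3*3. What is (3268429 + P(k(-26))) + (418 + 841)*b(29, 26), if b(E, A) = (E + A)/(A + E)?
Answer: 3269616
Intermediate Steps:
k(L) = 9
b(E, A) = 1 (b(E, A) = (A + E)/(A + E) = 1)
P(l) = -8*l
(3268429 + P(k(-26))) + (418 + 841)*b(29, 26) = (3268429 - 8*9) + (418 + 841)*1 = (3268429 - 72) + 1259*1 = 3268357 + 1259 = 3269616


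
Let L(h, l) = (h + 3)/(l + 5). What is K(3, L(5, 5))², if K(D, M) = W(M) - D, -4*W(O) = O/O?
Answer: 169/16 ≈ 10.563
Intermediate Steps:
L(h, l) = (3 + h)/(5 + l)
W(O) = -¼ (W(O) = -O/(4*O) = -¼*1 = -¼)
K(D, M) = -¼ - D
K(3, L(5, 5))² = (-¼ - 1*3)² = (-¼ - 3)² = (-13/4)² = 169/16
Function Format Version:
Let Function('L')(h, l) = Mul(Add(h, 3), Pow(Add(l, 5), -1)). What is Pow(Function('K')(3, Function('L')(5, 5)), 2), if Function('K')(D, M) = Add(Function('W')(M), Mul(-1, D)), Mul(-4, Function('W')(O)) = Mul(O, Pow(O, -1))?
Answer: Rational(169, 16) ≈ 10.563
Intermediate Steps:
Function('L')(h, l) = Mul(Pow(Add(5, l), -1), Add(3, h)) (Function('L')(h, l) = Mul(Add(3, h), Pow(Add(5, l), -1)) = Mul(Pow(Add(5, l), -1), Add(3, h)))
Function('W')(O) = Rational(-1, 4) (Function('W')(O) = Mul(Rational(-1, 4), Mul(O, Pow(O, -1))) = Mul(Rational(-1, 4), 1) = Rational(-1, 4))
Function('K')(D, M) = Add(Rational(-1, 4), Mul(-1, D))
Pow(Function('K')(3, Function('L')(5, 5)), 2) = Pow(Add(Rational(-1, 4), Mul(-1, 3)), 2) = Pow(Add(Rational(-1, 4), -3), 2) = Pow(Rational(-13, 4), 2) = Rational(169, 16)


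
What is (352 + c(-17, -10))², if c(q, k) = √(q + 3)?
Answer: (352 + I*√14)² ≈ 1.2389e+5 + 2634.1*I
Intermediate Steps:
c(q, k) = √(3 + q)
(352 + c(-17, -10))² = (352 + √(3 - 17))² = (352 + √(-14))² = (352 + I*√14)²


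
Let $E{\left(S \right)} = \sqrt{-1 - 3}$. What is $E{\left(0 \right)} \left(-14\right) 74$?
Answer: $- 2072 i \approx - 2072.0 i$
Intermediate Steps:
$E{\left(S \right)} = 2 i$ ($E{\left(S \right)} = \sqrt{-4} = 2 i$)
$E{\left(0 \right)} \left(-14\right) 74 = 2 i \left(-14\right) 74 = - 28 i 74 = - 2072 i$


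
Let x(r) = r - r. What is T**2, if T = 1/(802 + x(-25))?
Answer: 1/643204 ≈ 1.5547e-6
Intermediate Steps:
x(r) = 0
T = 1/802 (T = 1/(802 + 0) = 1/802 ≈ 0.0012469)
T**2 = (1/802)**2 = 1/643204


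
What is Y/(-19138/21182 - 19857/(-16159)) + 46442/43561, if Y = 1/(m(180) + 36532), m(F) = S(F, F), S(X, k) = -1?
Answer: 1226917535333933/1150715672105328 ≈ 1.0662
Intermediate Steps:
m(F) = -1
Y = 1/36531 (Y = 1/(-1 + 36532) = 1/36531 ≈ 2.7374e-5)
Y/(-19138/21182 - 19857/(-16159)) + 46442/43561 = 1/(36531*(-19138/21182 - 19857/(-16159))) + 46442/43561 = 1/(36531*(-19138*1/21182 - 19857*(-1/16159))) + 46442*(1/43561) = 1/(36531*(-1367/1513 + 19857/16159)) + 46442/43561 = 1/(36531*(7954288/24448567)) + 46442/43561 = (1/36531)*(24448567/7954288) + 46442/43561 = 2222597/26416190448 + 46442/43561 = 1226917535333933/1150715672105328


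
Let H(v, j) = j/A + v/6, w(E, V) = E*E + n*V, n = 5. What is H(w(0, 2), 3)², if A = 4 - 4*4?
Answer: 289/144 ≈ 2.0069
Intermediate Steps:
A = -12 (A = 4 - 16 = -12)
w(E, V) = E² + 5*V (w(E, V) = E*E + 5*V = E² + 5*V)
H(v, j) = -j/12 + v/6 (H(v, j) = j/(-12) + v/6 = j*(-1/12) + v*(⅙) = -j/12 + v/6)
H(w(0, 2), 3)² = (-1/12*3 + (0² + 5*2)/6)² = (-¼ + (0 + 10)/6)² = (-¼ + (⅙)*10)² = (-¼ + 5/3)² = (17/12)² = 289/144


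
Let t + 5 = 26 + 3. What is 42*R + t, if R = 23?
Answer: 990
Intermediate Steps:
t = 24 (t = -5 + (26 + 3) = -5 + 29 = 24)
42*R + t = 42*23 + 24 = 966 + 24 = 990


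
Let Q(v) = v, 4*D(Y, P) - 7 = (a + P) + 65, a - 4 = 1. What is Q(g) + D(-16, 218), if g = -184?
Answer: -441/4 ≈ -110.25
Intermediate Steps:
a = 5 (a = 4 + 1 = 5)
D(Y, P) = 77/4 + P/4 (D(Y, P) = 7/4 + ((5 + P) + 65)/4 = 7/4 + (70 + P)/4 = 7/4 + (35/2 + P/4) = 77/4 + P/4)
Q(g) + D(-16, 218) = -184 + (77/4 + (¼)*218) = -184 + (77/4 + 109/2) = -184 + 295/4 = -441/4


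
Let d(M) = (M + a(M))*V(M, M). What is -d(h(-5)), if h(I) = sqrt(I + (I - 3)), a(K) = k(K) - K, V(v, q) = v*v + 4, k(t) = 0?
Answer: 0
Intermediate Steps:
V(v, q) = 4 + v**2 (V(v, q) = v**2 + 4 = 4 + v**2)
a(K) = -K (a(K) = 0 - K = -K)
h(I) = sqrt(-3 + 2*I) (h(I) = sqrt(I + (-3 + I)) = sqrt(-3 + 2*I))
d(M) = 0 (d(M) = (M - M)*(4 + M**2) = 0*(4 + M**2) = 0)
-d(h(-5)) = -1*0 = 0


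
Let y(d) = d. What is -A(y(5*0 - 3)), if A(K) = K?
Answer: 3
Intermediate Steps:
-A(y(5*0 - 3)) = -(5*0 - 3) = -(0 - 3) = -1*(-3) = 3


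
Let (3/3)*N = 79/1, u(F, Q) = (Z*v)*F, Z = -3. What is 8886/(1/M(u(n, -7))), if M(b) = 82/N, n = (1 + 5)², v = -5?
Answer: 728652/79 ≈ 9223.4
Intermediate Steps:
n = 36 (n = 6² = 36)
u(F, Q) = 15*F (u(F, Q) = (-3*(-5))*F = 15*F)
N = 79 (N = 79/1 = 79*1 = 79)
M(b) = 82/79
8886/(1/M(u(n, -7))) = 8886/(1/(82/79)) = 8886/(79/82) = 8886*(82/79) = 728652/79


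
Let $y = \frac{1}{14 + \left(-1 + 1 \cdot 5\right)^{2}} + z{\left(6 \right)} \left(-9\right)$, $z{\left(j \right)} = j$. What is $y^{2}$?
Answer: $\frac{2621161}{900} \approx 2912.4$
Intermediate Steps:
$y = - \frac{1619}{30}$ ($y = \frac{1}{14 + \left(-1 + 1 \cdot 5\right)^{2}} + 6 \left(-9\right) = \frac{1}{14 + \left(-1 + 5\right)^{2}} - 54 = \frac{1}{14 + 4^{2}} - 54 = \frac{1}{14 + 16} - 54 = \frac{1}{30} - 54 = - \frac{1619}{30} \approx -53.967$)
$y^{2} = \left(- \frac{1619}{30}\right)^{2} = \frac{2621161}{900}$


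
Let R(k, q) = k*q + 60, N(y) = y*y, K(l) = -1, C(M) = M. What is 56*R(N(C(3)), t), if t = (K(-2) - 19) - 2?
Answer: -7728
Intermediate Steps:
N(y) = y**2
t = -22 (t = (-1 - 19) - 2 = -20 - 2 = -22)
R(k, q) = 60 + k*q
56*R(N(C(3)), t) = 56*(60 + 3**2*(-22)) = 56*(60 + 9*(-22)) = 56*(60 - 198) = 56*(-138) = -7728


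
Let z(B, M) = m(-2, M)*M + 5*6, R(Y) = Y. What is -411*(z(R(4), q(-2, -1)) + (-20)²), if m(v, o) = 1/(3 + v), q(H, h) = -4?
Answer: -175086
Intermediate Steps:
z(B, M) = 30 + M (z(B, M) = M/(3 - 2) + 5*6 = M/1 + 30 = 1*M + 30 = M + 30 = 30 + M)
-411*(z(R(4), q(-2, -1)) + (-20)²) = -411*((30 - 4) + (-20)²) = -411*(26 + 400) = -411*426 = -175086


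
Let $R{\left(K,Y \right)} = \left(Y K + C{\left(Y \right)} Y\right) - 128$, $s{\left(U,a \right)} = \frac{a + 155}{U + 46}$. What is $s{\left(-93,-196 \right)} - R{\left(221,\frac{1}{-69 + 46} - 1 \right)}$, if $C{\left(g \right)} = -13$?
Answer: $\frac{373935}{1081} \approx 345.92$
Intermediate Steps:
$s{\left(U,a \right)} = \frac{155 + a}{46 + U}$
$R{\left(K,Y \right)} = -128 - 13 Y + K Y$ ($R{\left(K,Y \right)} = \left(Y K - 13 Y\right) - 128 = \left(K Y - 13 Y\right) - 128 = \left(- 13 Y + K Y\right) - 128 = -128 - 13 Y + K Y$)
$s{\left(-93,-196 \right)} - R{\left(221,\frac{1}{-69 + 46} - 1 \right)} = \frac{155 - 196}{46 - 93} - \left(-128 - 13 \left(\frac{1}{-69 + 46} - 1\right) + 221 \left(\frac{1}{-69 + 46} - 1\right)\right) = \frac{1}{-47} \left(-41\right) - \left(-128 - 13 \left(\frac{1}{-23} - 1\right) + 221 \left(\frac{1}{-23} - 1\right)\right) = \left(- \frac{1}{47}\right) \left(-41\right) - \left(-128 - 13 \left(- \frac{1}{23} - 1\right) + 221 \left(- \frac{1}{23} - 1\right)\right) = \frac{41}{47} - \left(-128 - - \frac{312}{23} + 221 \left(- \frac{24}{23}\right)\right) = \frac{41}{47} - \left(-128 + \frac{312}{23} - \frac{5304}{23}\right) = \frac{41}{47} - - \frac{7936}{23} = \frac{41}{47} + \frac{7936}{23} = \frac{373935}{1081}$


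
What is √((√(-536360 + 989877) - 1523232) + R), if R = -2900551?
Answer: √(-4423783 + √453517) ≈ 2103.1*I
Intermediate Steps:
√((√(-536360 + 989877) - 1523232) + R) = √((√(-536360 + 989877) - 1523232) - 2900551) = √((√453517 - 1523232) - 2900551) = √((-1523232 + √453517) - 2900551) = √(-4423783 + √453517)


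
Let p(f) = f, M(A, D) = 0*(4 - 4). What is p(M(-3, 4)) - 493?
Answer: -493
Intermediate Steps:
M(A, D) = 0 (M(A, D) = 0*0 = 0)
p(M(-3, 4)) - 493 = 0 - 493 = -493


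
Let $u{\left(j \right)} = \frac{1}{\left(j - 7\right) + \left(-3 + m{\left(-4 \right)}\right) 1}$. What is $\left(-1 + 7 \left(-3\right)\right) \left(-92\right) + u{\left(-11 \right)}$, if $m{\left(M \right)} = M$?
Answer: $\frac{50599}{25} \approx 2024.0$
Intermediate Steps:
$u{\left(j \right)} = \frac{1}{-14 + j}$ ($u{\left(j \right)} = \frac{1}{\left(j - 7\right) + \left(-3 - 4\right) 1} = \frac{1}{\left(j - 7\right) - 7} = \frac{1}{\left(-7 + j\right) - 7} = \frac{1}{-14 + j}$)
$\left(-1 + 7 \left(-3\right)\right) \left(-92\right) + u{\left(-11 \right)} = \left(-1 + 7 \left(-3\right)\right) \left(-92\right) + \frac{1}{-14 - 11} = \left(-1 - 21\right) \left(-92\right) + \frac{1}{-25} = \left(-22\right) \left(-92\right) - \frac{1}{25} = 2024 - \frac{1}{25} = \frac{50599}{25}$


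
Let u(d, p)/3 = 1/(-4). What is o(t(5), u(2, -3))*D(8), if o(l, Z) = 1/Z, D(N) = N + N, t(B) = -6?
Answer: -64/3 ≈ -21.333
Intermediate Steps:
u(d, p) = -¾ (u(d, p) = 3/(-4) = 3*(-¼) = -¾)
D(N) = 2*N
o(t(5), u(2, -3))*D(8) = (2*8)/(-¾) = -4/3*16 = -64/3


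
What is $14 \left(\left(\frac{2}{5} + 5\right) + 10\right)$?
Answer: $\frac{1078}{5} \approx 215.6$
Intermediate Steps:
$14 \left(\left(\frac{2}{5} + 5\right) + 10\right) = 14 \left(\frac{27}{5} + 10\right) = 14 \cdot \frac{77}{5} = \frac{1078}{5}$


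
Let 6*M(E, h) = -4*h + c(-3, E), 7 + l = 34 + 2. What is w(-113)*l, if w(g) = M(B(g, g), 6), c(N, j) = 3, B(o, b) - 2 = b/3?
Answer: -203/2 ≈ -101.50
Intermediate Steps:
l = 29 (l = -7 + (34 + 2) = -7 + 36 = 29)
B(o, b) = 2 + b/3
M(E, h) = ½ - 2*h/3 (M(E, h) = (-4*h + 3)/6 = (3 - 4*h)/6 = ½ - 2*h/3)
w(g) = -7/2 (w(g) = ½ - ⅔*6 = ½ - 4 = -7/2)
w(-113)*l = -7/2*29 = -203/2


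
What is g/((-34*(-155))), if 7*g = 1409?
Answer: 1409/36890 ≈ 0.038195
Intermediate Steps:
g = 1409/7 (g = (⅐)*1409 = 1409/7 ≈ 201.29)
g/((-34*(-155))) = 1409/(7*((-34*(-155)))) = (1409/7)/5270 = (1409/7)*(1/5270) = 1409/36890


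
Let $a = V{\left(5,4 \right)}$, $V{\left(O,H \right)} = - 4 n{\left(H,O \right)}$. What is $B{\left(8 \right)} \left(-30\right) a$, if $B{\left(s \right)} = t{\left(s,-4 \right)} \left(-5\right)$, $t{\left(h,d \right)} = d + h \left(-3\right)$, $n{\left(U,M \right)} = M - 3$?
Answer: $33600$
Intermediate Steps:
$n{\left(U,M \right)} = -3 + M$
$t{\left(h,d \right)} = d - 3 h$
$V{\left(O,H \right)} = 12 - 4 O$ ($V{\left(O,H \right)} = - 4 \left(-3 + O\right) = 12 - 4 O$)
$a = -8$ ($a = 12 - 20 = -8$)
$B{\left(s \right)} = 20 + 15 s$ ($B{\left(s \right)} = \left(-4 - 3 s\right) \left(-5\right) = 20 + 15 s$)
$B{\left(8 \right)} \left(-30\right) a = \left(20 + 15 \cdot 8\right) \left(-30\right) \left(-8\right) = \left(20 + 120\right) \left(-30\right) \left(-8\right) = 140 \left(-30\right) \left(-8\right) = \left(-4200\right) \left(-8\right) = 33600$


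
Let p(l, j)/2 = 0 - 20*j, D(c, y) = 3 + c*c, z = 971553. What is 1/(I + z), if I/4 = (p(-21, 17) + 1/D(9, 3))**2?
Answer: 1764/4976399653 ≈ 3.5447e-7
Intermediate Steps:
D(c, y) = 3 + c**2
p(l, j) = -40*j (p(l, j) = 2*(0 - 20*j) = 2*(-20*j) = -40*j)
I = 3262580161/1764 (I = 4*(-40*17 + 1/(3 + 9**2))**2 = 4*(-680 + 1/(3 + 81))**2 = 4*(-680 + 1/84)**2 = 4*(-57119/84)**2 = 4*(3262580161/7056) = 3262580161/1764 ≈ 1.8495e+6)
1/(I + z) = 1/(3262580161/1764 + 971553) = 1/(4976399653/1764) = 1764/4976399653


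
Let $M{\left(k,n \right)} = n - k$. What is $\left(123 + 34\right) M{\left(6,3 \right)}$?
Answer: $-471$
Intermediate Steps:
$\left(123 + 34\right) M{\left(6,3 \right)} = \left(123 + 34\right) \left(3 - 6\right) = 157 \left(3 - 6\right) = 157 \left(-3\right) = -471$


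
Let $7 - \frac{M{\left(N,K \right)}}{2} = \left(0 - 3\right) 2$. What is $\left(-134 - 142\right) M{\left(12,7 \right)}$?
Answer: $-7176$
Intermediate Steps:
$M{\left(N,K \right)} = 26$ ($M{\left(N,K \right)} = 14 - 2 \left(0 - 3\right) 2 = 14 - 2 \left(\left(-3\right) 2\right) = 14 - -12 = 14 + 12 = 26$)
$\left(-134 - 142\right) M{\left(12,7 \right)} = \left(-134 - 142\right) 26 = \left(-276\right) 26 = -7176$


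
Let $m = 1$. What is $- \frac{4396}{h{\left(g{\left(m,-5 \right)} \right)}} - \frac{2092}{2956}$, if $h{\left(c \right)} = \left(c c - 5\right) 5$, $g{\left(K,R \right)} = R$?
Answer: $- \frac{825236}{18475} \approx -44.668$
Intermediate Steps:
$h{\left(c \right)} = -25 + 5 c^{2}$ ($h{\left(c \right)} = \left(c^{2} - 5\right) 5 = \left(-5 + c^{2}\right) 5 = -25 + 5 c^{2}$)
$- \frac{4396}{h{\left(g{\left(m,-5 \right)} \right)}} - \frac{2092}{2956} = - \frac{4396}{-25 + 5 \left(-5\right)^{2}} - \frac{2092}{2956} = - \frac{4396}{-25 + 5 \cdot 25} - \frac{523}{739} = - \frac{4396}{-25 + 125} - \frac{523}{739} = - \frac{4396}{100} - \frac{523}{739} = \left(-4396\right) \frac{1}{100} - \frac{523}{739} = - \frac{1099}{25} - \frac{523}{739} = - \frac{825236}{18475}$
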